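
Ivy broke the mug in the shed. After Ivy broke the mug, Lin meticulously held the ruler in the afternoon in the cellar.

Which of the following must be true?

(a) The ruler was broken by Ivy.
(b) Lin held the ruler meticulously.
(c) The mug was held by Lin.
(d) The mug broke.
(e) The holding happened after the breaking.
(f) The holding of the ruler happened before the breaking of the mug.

(a) Not entailed — Ivy broke the mug, not the ruler; the ruler belongs to the holding event.
(b) Entailed — the original entails any weakening of itself; this just drops 'in the cellar', 'in the afternoon'.
(c) Not entailed — Lin held the ruler, not the mug; the mug belongs to the breaking event.
(d) Entailed — 'Ivy broke the mug' is causative; it entails the inchoative 'the mug broke'.
(e) Entailed — the narrative places the breaking before the holding.
(f) Not entailed — the narrative places the breaking before the holding, not after.

(b), (d), (e)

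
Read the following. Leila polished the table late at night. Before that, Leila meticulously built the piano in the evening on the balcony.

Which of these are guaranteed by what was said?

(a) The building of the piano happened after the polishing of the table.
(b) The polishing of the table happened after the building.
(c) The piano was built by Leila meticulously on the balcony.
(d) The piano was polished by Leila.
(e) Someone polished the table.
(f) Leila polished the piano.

(b), (c), (e)

(a) Not entailed — the narrative places the building before the polishing, not after.
(b) Entailed — the narrative places the building before the polishing.
(c) Entailed — this follows by dropping conjuncts from the building event's description.
(d) Not entailed — Leila polished the table, not the piano; the piano belongs to the building event.
(e) Entailed — dropping 'late at night' and generalizing the agent leaves a sub-description the original still satisfies.
(f) Not entailed — Leila polished the table, not the piano; the piano belongs to the building event.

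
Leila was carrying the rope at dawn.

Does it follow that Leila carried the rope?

'carry' is atelic; if Leila was carrying the rope, then Leila carried the rope (for some time).

yes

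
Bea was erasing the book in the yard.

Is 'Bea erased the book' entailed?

no

'was erasing' is progressive; for an accomplishment like 'erase the book', it doesn't entail completion.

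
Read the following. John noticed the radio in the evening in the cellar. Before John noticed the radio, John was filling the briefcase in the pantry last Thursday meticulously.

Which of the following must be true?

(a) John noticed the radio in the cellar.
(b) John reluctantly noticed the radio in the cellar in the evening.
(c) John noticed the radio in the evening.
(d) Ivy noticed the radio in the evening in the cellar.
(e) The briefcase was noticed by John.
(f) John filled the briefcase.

(a) Entailed — the original entails any weakening of itself; this just drops 'in the evening'.
(b) Not entailed — 'reluctantly' adds information not in the original event.
(c) Entailed — dropping 'in the cellar' leaves a sub-description the original still satisfies.
(d) Not entailed — the passage has John noticing the radio, not Ivy.
(e) Not entailed — John noticed the radio, not the briefcase; the briefcase belongs to the filling event.
(f) Not entailed — 'was filling' is progressive on an accomplishment; it does not entail the completed 'filled'.

(a), (c)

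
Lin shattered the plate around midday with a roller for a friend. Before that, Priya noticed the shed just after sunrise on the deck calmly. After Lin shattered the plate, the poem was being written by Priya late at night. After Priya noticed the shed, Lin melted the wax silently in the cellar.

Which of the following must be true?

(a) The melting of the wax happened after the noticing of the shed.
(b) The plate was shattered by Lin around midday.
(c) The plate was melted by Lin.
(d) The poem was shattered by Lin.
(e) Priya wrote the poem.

(a) Entailed — the narrative places the noticing before the melting.
(b) Entailed — this follows by dropping conjuncts from the shattering event's description.
(c) Not entailed — Lin melted the wax, not the plate; the plate belongs to the shattering event.
(d) Not entailed — Lin shattered the plate, not the poem; the poem belongs to the writing event.
(e) Not entailed — 'was writing' is progressive on an accomplishment; it does not entail the completed 'wrote'.

(a), (b)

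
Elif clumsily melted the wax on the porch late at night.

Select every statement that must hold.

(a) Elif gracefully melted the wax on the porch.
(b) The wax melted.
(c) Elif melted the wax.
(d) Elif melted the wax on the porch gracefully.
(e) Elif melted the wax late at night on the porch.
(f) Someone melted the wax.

(a) Not entailed — 'gracefully' adds a manner not in (and inconsistent with) the original.
(b) Entailed — 'Elif melted the wax' is causative; it entails the inchoative 'the wax melted'.
(c) Entailed — this follows by dropping conjuncts from the melting event's description.
(d) Not entailed — 'gracefully' adds a manner not in (and inconsistent with) the original.
(e) Entailed — every conjunct here is already in the original melting event.
(f) Entailed — this follows by dropping conjuncts from the melting event's description.

(b), (c), (e), (f)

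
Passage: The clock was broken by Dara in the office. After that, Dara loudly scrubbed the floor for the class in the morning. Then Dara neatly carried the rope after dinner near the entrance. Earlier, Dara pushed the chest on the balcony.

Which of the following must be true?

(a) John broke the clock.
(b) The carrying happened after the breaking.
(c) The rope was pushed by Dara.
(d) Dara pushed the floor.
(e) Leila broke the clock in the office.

(b)

(a) Not entailed — the passage has Dara breaking the clock, not John.
(b) Entailed — the narrative places the breaking before the carrying.
(c) Not entailed — Dara pushed the chest, not the rope; the rope belongs to the carrying event.
(d) Not entailed — Dara pushed the chest, not the floor; the floor belongs to the scrubbing event.
(e) Not entailed — the passage has Dara breaking the clock, not Leila.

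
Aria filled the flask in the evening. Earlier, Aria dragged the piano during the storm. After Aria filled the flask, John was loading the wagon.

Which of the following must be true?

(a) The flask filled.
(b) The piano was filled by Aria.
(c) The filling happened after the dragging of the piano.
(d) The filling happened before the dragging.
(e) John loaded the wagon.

(a) Entailed — 'Aria filled the flask' is causative; it entails the inchoative 'the flask filled'.
(b) Not entailed — Aria filled the flask, not the piano; the piano belongs to the dragging event.
(c) Entailed — the narrative places the dragging before the filling.
(d) Not entailed — the narrative places the dragging before the filling, not after.
(e) Not entailed — 'was loading' is progressive on an accomplishment; it does not entail the completed 'loaded'.

(a), (c)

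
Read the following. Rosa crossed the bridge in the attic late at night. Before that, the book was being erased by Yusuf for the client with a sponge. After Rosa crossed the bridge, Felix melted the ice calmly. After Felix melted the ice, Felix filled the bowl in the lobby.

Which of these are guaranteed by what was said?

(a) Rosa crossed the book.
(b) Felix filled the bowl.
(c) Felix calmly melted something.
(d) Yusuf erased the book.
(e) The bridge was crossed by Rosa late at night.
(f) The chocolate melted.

(b), (c), (e)

(a) Not entailed — Rosa crossed the bridge, not the book; the book belongs to the erasing event.
(b) Entailed — this follows by dropping conjuncts from the filling event's description.
(c) Entailed — this follows by dropping conjuncts from the melting event's description.
(d) Not entailed — 'was erasing' is progressive on an accomplishment; it does not entail the completed 'erased'.
(e) Entailed — this follows by dropping conjuncts from the crossing event's description.
(f) Not entailed — the ice is what melted, not the chocolate.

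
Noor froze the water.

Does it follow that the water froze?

'Noor froze the water' is the causative; it entails the inchoative 'the water froze'.

yes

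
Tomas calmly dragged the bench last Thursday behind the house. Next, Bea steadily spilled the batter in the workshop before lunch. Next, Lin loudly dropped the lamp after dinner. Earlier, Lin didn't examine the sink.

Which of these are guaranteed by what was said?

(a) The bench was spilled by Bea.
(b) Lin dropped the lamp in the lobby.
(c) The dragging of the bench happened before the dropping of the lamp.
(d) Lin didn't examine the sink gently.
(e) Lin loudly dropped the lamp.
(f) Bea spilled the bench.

(a) Not entailed — Bea spilled the batter, not the bench; the bench belongs to the dragging event.
(b) Not entailed — 'in the lobby' adds information not in the original event.
(c) Entailed — the narrative places the dragging before the dropping.
(d) Entailed — under negation, adding a further restriction is entailed: if no such examining event occurred, none occurred gently either.
(e) Entailed — dropping 'after dinner' leaves a sub-description the original still satisfies.
(f) Not entailed — Bea spilled the batter, not the bench; the bench belongs to the dragging event.

(c), (d), (e)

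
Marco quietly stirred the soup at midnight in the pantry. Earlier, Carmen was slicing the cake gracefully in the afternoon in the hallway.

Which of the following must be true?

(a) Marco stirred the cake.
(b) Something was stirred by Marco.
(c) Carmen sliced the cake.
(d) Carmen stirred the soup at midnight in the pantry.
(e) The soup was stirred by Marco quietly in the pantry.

(b), (e)

(a) Not entailed — Marco stirred the soup, not the cake; the cake belongs to the slicing event.
(b) Entailed — dropping 'at midnight', 'in the pantry', 'quietly' and generalizing the patient leaves a sub-description the original still satisfies.
(c) Not entailed — 'was slicing' is progressive on an accomplishment; it does not entail the completed 'sliced'.
(d) Not entailed — the passage has Marco stirring the soup, not Carmen.
(e) Entailed — the original entails any weakening of itself; this just drops 'at midnight'.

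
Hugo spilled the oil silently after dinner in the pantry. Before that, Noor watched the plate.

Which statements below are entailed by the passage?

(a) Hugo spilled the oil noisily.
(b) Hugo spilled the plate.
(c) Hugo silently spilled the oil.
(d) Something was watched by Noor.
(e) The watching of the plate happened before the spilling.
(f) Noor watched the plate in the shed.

(a) Not entailed — 'noisily' adds a manner not in (and inconsistent with) the original.
(b) Not entailed — Hugo spilled the oil, not the plate; the plate belongs to the watching event.
(c) Entailed — the original entails any weakening of itself; this just drops 'in the pantry', 'after dinner'.
(d) Entailed — every conjunct here is already in the original watching event.
(e) Entailed — the narrative places the watching before the spilling.
(f) Not entailed — 'in the shed' adds information not in the original event.

(c), (d), (e)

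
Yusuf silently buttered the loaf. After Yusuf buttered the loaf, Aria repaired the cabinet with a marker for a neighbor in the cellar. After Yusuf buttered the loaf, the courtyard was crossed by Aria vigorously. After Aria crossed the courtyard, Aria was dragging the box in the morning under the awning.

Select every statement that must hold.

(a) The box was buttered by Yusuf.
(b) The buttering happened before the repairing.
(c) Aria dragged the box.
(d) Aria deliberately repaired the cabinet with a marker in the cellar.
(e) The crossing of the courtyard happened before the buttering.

(a) Not entailed — Yusuf buttered the loaf, not the box; the box belongs to the dragging event.
(b) Entailed — the narrative places the buttering before the repairing.
(c) Entailed — 'drag' is an activity; 'was dragging' entails that some dragging happened, so 'dragged' holds.
(d) Not entailed — 'deliberately' adds information not in the original event.
(e) Not entailed — the narrative places the buttering before the crossing, not after.

(b), (c)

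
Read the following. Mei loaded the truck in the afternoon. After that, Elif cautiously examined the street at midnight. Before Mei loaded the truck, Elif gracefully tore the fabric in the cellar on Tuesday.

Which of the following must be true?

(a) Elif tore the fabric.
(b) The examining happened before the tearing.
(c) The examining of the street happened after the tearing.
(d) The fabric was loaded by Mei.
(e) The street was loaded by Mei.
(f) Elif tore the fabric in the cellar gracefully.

(a), (c), (f)

(a) Entailed — dropping 'on Tuesday', 'in the cellar', 'gracefully' leaves a sub-description the original still satisfies.
(b) Not entailed — the narrative places the tearing before the examining, not after.
(c) Entailed — the narrative places the tearing before the examining.
(d) Not entailed — Mei loaded the truck, not the fabric; the fabric belongs to the tearing event.
(e) Not entailed — Mei loaded the truck, not the street; the street belongs to the examining event.
(f) Entailed — the original entails any weakening of itself; this just drops 'on Tuesday'.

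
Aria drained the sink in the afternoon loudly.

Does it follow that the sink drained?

yes

'Aria drained the sink' is the causative; it entails the inchoative 'the sink drained'.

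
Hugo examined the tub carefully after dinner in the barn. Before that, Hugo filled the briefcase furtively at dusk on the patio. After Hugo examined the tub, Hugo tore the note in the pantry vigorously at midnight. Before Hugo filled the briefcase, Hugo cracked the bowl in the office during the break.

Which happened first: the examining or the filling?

The connectives place the filling before the examining.

the filling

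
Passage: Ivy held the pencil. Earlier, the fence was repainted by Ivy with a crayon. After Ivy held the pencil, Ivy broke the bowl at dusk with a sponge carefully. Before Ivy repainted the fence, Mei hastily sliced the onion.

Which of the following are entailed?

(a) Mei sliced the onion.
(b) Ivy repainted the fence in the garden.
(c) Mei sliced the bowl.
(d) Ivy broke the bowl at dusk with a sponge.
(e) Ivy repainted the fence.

(a) Entailed — this follows by dropping conjuncts from the slicing event's description.
(b) Not entailed — 'in the garden' adds information not in the original event.
(c) Not entailed — Mei sliced the onion, not the bowl; the bowl belongs to the breaking event.
(d) Entailed — every conjunct here is already in the original breaking event.
(e) Entailed — the original entails any weakening of itself; this just drops 'with a crayon'.

(a), (d), (e)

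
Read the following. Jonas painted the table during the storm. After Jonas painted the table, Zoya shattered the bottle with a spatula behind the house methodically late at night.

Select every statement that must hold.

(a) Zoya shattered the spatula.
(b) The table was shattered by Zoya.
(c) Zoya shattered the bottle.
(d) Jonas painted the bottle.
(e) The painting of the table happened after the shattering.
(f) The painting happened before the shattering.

(c), (f)

(a) Not entailed — the spatula is the instrument, not what was shattered.
(b) Not entailed — Zoya shattered the bottle, not the table; the table belongs to the painting event.
(c) Entailed — this follows by dropping conjuncts from the shattering event's description.
(d) Not entailed — Jonas painted the table, not the bottle; the bottle belongs to the shattering event.
(e) Not entailed — the narrative places the painting before the shattering, not after.
(f) Entailed — the narrative places the painting before the shattering.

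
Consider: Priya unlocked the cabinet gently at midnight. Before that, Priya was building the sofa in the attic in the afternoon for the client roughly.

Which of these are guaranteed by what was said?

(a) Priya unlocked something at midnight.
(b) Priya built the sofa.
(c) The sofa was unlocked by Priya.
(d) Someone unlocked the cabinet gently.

(a), (d)

(a) Entailed — the original entails any weakening of itself; this just drops 'gently' and generalizes the patient.
(b) Not entailed — 'was building' is progressive on an accomplishment; it does not entail the completed 'built'.
(c) Not entailed — Priya unlocked the cabinet, not the sofa; the sofa belongs to the building event.
(d) Entailed — dropping 'at midnight' and generalizing the agent leaves a sub-description the original still satisfies.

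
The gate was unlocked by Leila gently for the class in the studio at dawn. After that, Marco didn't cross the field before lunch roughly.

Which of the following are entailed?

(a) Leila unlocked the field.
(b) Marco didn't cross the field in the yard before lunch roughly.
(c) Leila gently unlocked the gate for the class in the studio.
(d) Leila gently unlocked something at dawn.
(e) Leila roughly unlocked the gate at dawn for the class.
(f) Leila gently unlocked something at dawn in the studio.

(a) Not entailed — Leila unlocked the gate, not the field; the field belongs to the crossing event.
(b) Entailed — under negation, adding a further restriction is entailed: if no such crossing event occurred, none occurred in the yard either.
(c) Entailed — the original entails any weakening of itself; this just drops 'at dawn'.
(d) Entailed — the original entails any weakening of itself; this just drops 'for the class', 'in the studio' and generalizes the patient.
(e) Not entailed — 'roughly' adds a manner not in (and inconsistent with) the original.
(f) Entailed — the original entails any weakening of itself; this just drops 'for the class' and generalizes the patient.

(b), (c), (d), (f)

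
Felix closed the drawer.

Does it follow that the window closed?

no

Nothing is said about any window; only the drawer is affected.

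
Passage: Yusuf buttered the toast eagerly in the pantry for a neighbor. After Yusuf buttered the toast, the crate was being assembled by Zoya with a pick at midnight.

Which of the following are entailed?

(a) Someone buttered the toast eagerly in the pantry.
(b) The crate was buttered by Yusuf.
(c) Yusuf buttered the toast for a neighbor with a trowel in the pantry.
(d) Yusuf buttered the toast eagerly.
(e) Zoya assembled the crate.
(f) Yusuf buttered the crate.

(a), (d)

(a) Entailed — the original entails any weakening of itself; this just drops 'for a neighbor' and generalizes the agent.
(b) Not entailed — Yusuf buttered the toast, not the crate; the crate belongs to the assembling event.
(c) Not entailed — 'with a trowel' adds information not in the original event.
(d) Entailed — the original entails any weakening of itself; this just drops 'for a neighbor', 'in the pantry'.
(e) Not entailed — 'was assembling' is progressive on an accomplishment; it does not entail the completed 'assembled'.
(f) Not entailed — Yusuf buttered the toast, not the crate; the crate belongs to the assembling event.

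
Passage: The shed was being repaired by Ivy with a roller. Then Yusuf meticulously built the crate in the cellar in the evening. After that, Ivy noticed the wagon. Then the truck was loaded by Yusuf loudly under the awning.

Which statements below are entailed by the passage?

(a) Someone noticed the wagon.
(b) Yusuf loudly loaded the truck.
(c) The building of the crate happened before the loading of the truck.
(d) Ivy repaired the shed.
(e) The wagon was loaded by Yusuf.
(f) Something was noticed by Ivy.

(a), (b), (c), (f)

(a) Entailed — this follows by dropping conjuncts from the noticing event's description.
(b) Entailed — dropping 'under the awning' leaves a sub-description the original still satisfies.
(c) Entailed — the narrative places the building before the loading.
(d) Not entailed — 'was repairing' is progressive on an accomplishment; it does not entail the completed 'repaired'.
(e) Not entailed — Yusuf loaded the truck, not the wagon; the wagon belongs to the noticing event.
(f) Entailed — generalizing the patient leaves a sub-description the original still satisfies.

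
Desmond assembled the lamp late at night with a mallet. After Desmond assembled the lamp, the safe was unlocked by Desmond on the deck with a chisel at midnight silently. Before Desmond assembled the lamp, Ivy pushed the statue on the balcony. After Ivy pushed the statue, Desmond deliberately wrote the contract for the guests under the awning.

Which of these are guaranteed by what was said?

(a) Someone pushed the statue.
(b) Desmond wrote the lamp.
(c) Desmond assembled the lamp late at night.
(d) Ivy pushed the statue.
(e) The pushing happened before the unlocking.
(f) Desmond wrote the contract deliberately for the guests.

(a) Entailed — this follows by dropping conjuncts from the pushing event's description.
(b) Not entailed — Desmond wrote the contract, not the lamp; the lamp belongs to the assembling event.
(c) Entailed — the original entails any weakening of itself; this just drops 'with a mallet'.
(d) Entailed — the original entails any weakening of itself; this just drops 'on the balcony'.
(e) Entailed — the narrative places the pushing before the unlocking.
(f) Entailed — every conjunct here is already in the original writing event.

(a), (c), (d), (e), (f)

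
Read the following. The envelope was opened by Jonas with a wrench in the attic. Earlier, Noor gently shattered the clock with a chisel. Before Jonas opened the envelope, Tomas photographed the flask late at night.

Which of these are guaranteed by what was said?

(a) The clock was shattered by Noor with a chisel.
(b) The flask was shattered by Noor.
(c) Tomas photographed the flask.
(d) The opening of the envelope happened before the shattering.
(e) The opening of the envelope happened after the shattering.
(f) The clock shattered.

(a), (c), (e), (f)

(a) Entailed — dropping 'gently' leaves a sub-description the original still satisfies.
(b) Not entailed — Noor shattered the clock, not the flask; the flask belongs to the photographing event.
(c) Entailed — this follows by dropping conjuncts from the photographing event's description.
(d) Not entailed — the narrative places the shattering before the opening, not after.
(e) Entailed — the narrative places the shattering before the opening.
(f) Entailed — 'Noor shattered the clock' is causative; it entails the inchoative 'the clock shattered'.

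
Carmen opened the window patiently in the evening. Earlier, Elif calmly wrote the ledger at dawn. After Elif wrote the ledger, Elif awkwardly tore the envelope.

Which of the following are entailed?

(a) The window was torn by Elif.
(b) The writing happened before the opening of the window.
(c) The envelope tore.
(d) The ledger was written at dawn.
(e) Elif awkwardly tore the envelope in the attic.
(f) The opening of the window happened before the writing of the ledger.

(b), (c), (d)

(a) Not entailed — Elif tore the envelope, not the window; the window belongs to the opening event.
(b) Entailed — the narrative places the writing before the opening.
(c) Entailed — 'Elif tore the envelope' is causative; it entails the inchoative 'the envelope tore'.
(d) Entailed — the original entails any weakening of itself; this just drops 'calmly' and generalizes the agent.
(e) Not entailed — 'in the attic' adds information not in the original event.
(f) Not entailed — the narrative places the writing before the opening, not after.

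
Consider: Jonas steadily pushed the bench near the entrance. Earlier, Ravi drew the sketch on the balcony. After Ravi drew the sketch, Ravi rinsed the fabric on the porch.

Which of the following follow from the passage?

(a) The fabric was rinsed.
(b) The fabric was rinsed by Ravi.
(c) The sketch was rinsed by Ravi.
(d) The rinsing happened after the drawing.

(a) Entailed — the original entails any weakening of itself; this just drops 'on the porch' and generalizes the agent.
(b) Entailed — every conjunct here is already in the original rinsing event.
(c) Not entailed — Ravi rinsed the fabric, not the sketch; the sketch belongs to the drawing event.
(d) Entailed — the narrative places the drawing before the rinsing.

(a), (b), (d)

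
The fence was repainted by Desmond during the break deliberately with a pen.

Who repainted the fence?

'Desmond' marks the agent of the repainting event.

Desmond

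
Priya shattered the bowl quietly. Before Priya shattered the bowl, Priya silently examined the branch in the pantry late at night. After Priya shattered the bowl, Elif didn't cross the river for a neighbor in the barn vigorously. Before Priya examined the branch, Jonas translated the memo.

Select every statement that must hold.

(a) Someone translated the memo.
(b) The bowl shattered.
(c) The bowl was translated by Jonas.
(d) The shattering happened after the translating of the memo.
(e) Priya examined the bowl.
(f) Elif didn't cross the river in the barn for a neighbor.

(a) Entailed — this follows by dropping conjuncts from the translating event's description.
(b) Entailed — 'Priya shattered the bowl' is causative; it entails the inchoative 'the bowl shattered'.
(c) Not entailed — Jonas translated the memo, not the bowl; the bowl belongs to the shattering event.
(d) Entailed — the narrative places the translating before the shattering.
(e) Not entailed — Priya examined the branch, not the bowl; the bowl belongs to the shattering event.
(f) Not entailed — dropping 'vigorously' under negation is not valid — the original leaves open that Elif crossed the river some other way.

(a), (b), (d)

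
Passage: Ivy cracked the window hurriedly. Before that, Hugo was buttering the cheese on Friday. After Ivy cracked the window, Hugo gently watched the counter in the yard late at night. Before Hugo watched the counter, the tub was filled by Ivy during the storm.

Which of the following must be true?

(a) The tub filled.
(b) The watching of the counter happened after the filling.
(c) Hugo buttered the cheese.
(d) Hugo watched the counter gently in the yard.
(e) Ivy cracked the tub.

(a) Entailed — 'Ivy filled the tub' is causative; it entails the inchoative 'the tub filled'.
(b) Entailed — the narrative places the filling before the watching.
(c) Not entailed — 'was buttering' is progressive on an accomplishment; it does not entail the completed 'buttered'.
(d) Entailed — this follows by dropping conjuncts from the watching event's description.
(e) Not entailed — Ivy cracked the window, not the tub; the tub belongs to the filling event.

(a), (b), (d)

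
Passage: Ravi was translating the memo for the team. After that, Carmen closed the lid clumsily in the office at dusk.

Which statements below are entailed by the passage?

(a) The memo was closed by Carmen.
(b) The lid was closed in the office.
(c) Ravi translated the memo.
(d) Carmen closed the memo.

(a) Not entailed — Carmen closed the lid, not the memo; the memo belongs to the translating event.
(b) Entailed — this follows by dropping conjuncts from the closing event's description.
(c) Not entailed — 'was translating' is progressive on an accomplishment; it does not entail the completed 'translated'.
(d) Not entailed — Carmen closed the lid, not the memo; the memo belongs to the translating event.

(b)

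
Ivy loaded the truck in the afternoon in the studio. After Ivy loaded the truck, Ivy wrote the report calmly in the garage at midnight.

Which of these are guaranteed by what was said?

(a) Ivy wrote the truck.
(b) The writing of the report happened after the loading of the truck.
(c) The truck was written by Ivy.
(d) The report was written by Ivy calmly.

(a) Not entailed — Ivy wrote the report, not the truck; the truck belongs to the loading event.
(b) Entailed — the narrative places the loading before the writing.
(c) Not entailed — Ivy wrote the report, not the truck; the truck belongs to the loading event.
(d) Entailed — every conjunct here is already in the original writing event.

(b), (d)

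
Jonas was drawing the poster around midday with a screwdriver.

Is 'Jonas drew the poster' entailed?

'was drawing' is progressive; for an accomplishment like 'draw the poster', it doesn't entail completion.

no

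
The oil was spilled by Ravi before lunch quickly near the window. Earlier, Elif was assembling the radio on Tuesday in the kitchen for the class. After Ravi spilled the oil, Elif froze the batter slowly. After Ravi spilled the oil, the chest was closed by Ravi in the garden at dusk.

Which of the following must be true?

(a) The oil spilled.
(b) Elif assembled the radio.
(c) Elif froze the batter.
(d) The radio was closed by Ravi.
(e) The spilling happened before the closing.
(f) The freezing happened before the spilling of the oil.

(a) Entailed — 'Ravi spilled the oil' is causative; it entails the inchoative 'the oil spilled'.
(b) Not entailed — 'was assembling' is progressive on an accomplishment; it does not entail the completed 'assembled'.
(c) Entailed — the original entails any weakening of itself; this just drops 'slowly'.
(d) Not entailed — Ravi closed the chest, not the radio; the radio belongs to the assembling event.
(e) Entailed — the narrative places the spilling before the closing.
(f) Not entailed — the narrative places the spilling before the freezing, not after.

(a), (c), (e)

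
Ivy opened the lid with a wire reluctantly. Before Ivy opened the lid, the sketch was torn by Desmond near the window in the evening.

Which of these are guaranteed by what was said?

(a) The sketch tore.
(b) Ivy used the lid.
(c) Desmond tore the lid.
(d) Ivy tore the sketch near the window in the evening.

(a)

(a) Entailed — 'Desmond tore the sketch' is causative; it entails the inchoative 'the sketch tore'.
(b) Not entailed — the lid is the patient, not an instrument — Ivy used a wire.
(c) Not entailed — Desmond tore the sketch, not the lid; the lid belongs to the opening event.
(d) Not entailed — the passage has Desmond tearing the sketch, not Ivy.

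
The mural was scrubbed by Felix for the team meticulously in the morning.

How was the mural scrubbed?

'meticulously' marks the manner of the scrubbing event.

meticulously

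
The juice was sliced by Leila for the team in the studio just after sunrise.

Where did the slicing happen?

'in the studio' marks the location of the slicing event.

in the studio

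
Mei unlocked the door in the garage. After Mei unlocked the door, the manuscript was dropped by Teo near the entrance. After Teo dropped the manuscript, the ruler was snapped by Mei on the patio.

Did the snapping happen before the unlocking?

The narrative orders the unlocking before the snapping.

no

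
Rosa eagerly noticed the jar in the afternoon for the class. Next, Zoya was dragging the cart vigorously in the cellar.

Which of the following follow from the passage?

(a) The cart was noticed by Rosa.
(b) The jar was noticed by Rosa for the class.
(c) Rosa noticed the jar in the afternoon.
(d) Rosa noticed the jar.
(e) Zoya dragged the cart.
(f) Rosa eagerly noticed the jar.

(a) Not entailed — Rosa noticed the jar, not the cart; the cart belongs to the dragging event.
(b) Entailed — every conjunct here is already in the original noticing event.
(c) Entailed — dropping 'eagerly', 'for the class' leaves a sub-description the original still satisfies.
(d) Entailed — every conjunct here is already in the original noticing event.
(e) Entailed — 'drag' is an activity; 'was dragging' entails that some dragging happened, so 'dragged' holds.
(f) Entailed — every conjunct here is already in the original noticing event.

(b), (c), (d), (e), (f)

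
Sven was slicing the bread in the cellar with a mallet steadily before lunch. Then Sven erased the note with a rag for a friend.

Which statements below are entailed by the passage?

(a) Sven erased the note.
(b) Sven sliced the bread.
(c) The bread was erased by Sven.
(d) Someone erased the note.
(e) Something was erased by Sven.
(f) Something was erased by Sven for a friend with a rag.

(a), (d), (e), (f)

(a) Entailed — the original entails any weakening of itself; this just drops 'with a rag', 'for a friend'.
(b) Not entailed — 'was slicing' is progressive on an accomplishment; it does not entail the completed 'sliced'.
(c) Not entailed — Sven erased the note, not the bread; the bread belongs to the slicing event.
(d) Entailed — every conjunct here is already in the original erasing event.
(e) Entailed — this follows by dropping conjuncts from the erasing event's description.
(f) Entailed — this follows by dropping conjuncts from the erasing event's description.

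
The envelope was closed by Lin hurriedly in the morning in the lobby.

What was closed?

'the envelope' marks the patient of the closing event.

the envelope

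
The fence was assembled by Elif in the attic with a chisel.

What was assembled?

the fence

'the fence' marks the patient of the assembling event.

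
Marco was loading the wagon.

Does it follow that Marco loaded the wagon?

'was loading' is progressive; for an accomplishment like 'load the wagon', it doesn't entail completion.

no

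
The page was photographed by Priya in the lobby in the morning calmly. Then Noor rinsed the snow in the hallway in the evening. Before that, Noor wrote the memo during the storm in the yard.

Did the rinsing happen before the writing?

The narrative orders the writing before the rinsing.

no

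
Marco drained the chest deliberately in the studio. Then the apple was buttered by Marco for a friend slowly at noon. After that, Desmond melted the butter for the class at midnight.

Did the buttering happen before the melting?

yes

The narrative orders the buttering before the melting.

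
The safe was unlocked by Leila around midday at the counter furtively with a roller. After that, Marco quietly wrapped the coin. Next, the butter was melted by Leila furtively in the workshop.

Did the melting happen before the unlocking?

The narrative orders the unlocking before the melting.

no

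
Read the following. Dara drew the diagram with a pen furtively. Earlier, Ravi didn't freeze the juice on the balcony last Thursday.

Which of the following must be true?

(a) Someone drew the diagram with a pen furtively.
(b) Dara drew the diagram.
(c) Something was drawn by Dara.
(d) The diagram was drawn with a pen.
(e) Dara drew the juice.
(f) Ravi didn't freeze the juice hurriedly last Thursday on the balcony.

(a), (b), (c), (d), (f)

(a) Entailed — the original entails any weakening of itself; this just generalizes the agent.
(b) Entailed — the original entails any weakening of itself; this just drops 'with a pen', 'furtively'.
(c) Entailed — dropping 'with a pen', 'furtively' and generalizing the patient leaves a sub-description the original still satisfies.
(d) Entailed — every conjunct here is already in the original drawing event.
(e) Not entailed — Dara drew the diagram, not the juice; the juice belongs to the freezing event.
(f) Entailed — under negation, adding a further restriction is entailed: if no such freezing event occurred, none occurred hurriedly either.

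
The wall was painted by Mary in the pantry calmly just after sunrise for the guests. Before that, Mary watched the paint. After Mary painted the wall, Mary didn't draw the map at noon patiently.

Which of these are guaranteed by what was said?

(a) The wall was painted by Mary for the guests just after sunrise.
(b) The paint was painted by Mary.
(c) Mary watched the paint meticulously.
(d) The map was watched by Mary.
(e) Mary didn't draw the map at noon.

(a)

(a) Entailed — every conjunct here is already in the original painting event.
(b) Not entailed — Mary painted the wall, not the paint; the paint belongs to the watching event.
(c) Not entailed — 'meticulously' adds information not in the original event.
(d) Not entailed — Mary watched the paint, not the map; the map belongs to the drawing event.
(e) Not entailed — dropping 'patiently' under negation is not valid — the original leaves open that Mary drew the map some other way.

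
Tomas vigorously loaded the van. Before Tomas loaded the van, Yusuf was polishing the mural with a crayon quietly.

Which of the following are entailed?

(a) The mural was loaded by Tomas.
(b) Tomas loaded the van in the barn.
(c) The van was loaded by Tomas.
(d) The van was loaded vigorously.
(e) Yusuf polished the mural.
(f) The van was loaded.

(c), (d), (e), (f)

(a) Not entailed — Tomas loaded the van, not the mural; the mural belongs to the polishing event.
(b) Not entailed — 'in the barn' adds information not in the original event.
(c) Entailed — every conjunct here is already in the original loading event.
(d) Entailed — the original entails any weakening of itself; this just generalizes the agent.
(e) Entailed — 'polish' is an activity; 'was polishing' entails that some polishing happened, so 'polished' holds.
(f) Entailed — this follows by dropping conjuncts from the loading event's description.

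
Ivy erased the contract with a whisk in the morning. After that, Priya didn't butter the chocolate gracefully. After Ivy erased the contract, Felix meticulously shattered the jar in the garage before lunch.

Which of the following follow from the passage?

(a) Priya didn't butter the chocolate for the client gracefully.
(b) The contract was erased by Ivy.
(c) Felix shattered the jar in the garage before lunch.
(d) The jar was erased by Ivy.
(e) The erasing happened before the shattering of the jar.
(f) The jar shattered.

(a), (b), (c), (e), (f)

(a) Entailed — under negation, adding a further restriction is entailed: if no such buttering event occurred, none occurred for the client either.
(b) Entailed — this follows by dropping conjuncts from the erasing event's description.
(c) Entailed — every conjunct here is already in the original shattering event.
(d) Not entailed — Ivy erased the contract, not the jar; the jar belongs to the shattering event.
(e) Entailed — the narrative places the erasing before the shattering.
(f) Entailed — 'Felix shattered the jar' is causative; it entails the inchoative 'the jar shattered'.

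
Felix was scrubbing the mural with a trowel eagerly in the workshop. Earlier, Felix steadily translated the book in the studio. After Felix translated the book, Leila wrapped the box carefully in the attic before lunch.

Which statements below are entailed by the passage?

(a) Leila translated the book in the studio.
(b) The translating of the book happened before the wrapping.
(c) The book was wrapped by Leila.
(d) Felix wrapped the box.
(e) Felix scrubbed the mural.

(b), (e)

(a) Not entailed — the passage has Felix translating the book, not Leila.
(b) Entailed — the narrative places the translating before the wrapping.
(c) Not entailed — Leila wrapped the box, not the book; the book belongs to the translating event.
(d) Not entailed — the passage has Leila wrapping the box, not Felix.
(e) Entailed — 'scrub' is an activity; 'was scrubbing' entails that some scrubbing happened, so 'scrubbed' holds.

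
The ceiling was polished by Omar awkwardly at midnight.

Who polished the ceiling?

Omar

'Omar' marks the agent of the polishing event.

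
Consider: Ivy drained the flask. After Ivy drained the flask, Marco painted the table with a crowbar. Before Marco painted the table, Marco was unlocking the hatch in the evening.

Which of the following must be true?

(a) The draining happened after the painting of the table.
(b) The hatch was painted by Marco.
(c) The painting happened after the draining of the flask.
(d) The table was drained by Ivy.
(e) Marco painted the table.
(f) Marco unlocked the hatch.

(c), (e)

(a) Not entailed — the narrative places the draining before the painting, not after.
(b) Not entailed — Marco painted the table, not the hatch; the hatch belongs to the unlocking event.
(c) Entailed — the narrative places the draining before the painting.
(d) Not entailed — Ivy drained the flask, not the table; the table belongs to the painting event.
(e) Entailed — every conjunct here is already in the original painting event.
(f) Not entailed — 'was unlocking' is progressive on an accomplishment; it does not entail the completed 'unlocked'.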